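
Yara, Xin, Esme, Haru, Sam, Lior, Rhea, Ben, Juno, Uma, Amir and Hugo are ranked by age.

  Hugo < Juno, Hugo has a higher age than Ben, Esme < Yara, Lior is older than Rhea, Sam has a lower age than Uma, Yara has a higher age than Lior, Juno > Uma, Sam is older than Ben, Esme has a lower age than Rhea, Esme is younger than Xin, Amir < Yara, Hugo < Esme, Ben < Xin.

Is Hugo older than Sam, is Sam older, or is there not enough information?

Following every chain through Hugo: above Hugo we get Esme, Rhea, Juno, Lior, Xin, Yara; below Hugo we get Ben.
Sam is not reached, and no chain runs the other way from Sam to Hugo.
So the given relations leave the order of Hugo and Sam undetermined.

undetermined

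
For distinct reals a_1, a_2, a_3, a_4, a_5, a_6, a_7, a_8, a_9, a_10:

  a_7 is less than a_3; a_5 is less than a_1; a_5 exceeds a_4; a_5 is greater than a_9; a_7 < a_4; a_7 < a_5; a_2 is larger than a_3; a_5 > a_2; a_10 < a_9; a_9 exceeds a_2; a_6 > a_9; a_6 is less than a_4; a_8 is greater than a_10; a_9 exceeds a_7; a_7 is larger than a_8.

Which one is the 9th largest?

a_8

The consecutive relations fix a unique order: a_10 < a_8 < a_7 < a_3 < a_2 < a_9 < a_6 < a_4 < a_5 < a_1.
The 9th largest is a_8.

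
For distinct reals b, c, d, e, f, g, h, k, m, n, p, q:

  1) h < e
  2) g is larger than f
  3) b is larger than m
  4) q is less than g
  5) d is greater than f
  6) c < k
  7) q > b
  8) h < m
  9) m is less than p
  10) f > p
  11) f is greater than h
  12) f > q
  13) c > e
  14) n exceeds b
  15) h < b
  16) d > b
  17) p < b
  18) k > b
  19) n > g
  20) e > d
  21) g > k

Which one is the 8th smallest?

e

Chaining the given pairs: h < m < p < b < q < f < d < e < c < k < g < n.
The 8th smallest is e.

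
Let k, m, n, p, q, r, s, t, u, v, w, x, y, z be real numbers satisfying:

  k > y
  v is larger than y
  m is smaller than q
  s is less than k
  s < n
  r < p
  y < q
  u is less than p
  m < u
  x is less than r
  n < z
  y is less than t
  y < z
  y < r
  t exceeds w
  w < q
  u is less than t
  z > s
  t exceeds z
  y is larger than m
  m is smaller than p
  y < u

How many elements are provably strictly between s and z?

Chaining upward from s reaches: k, n, t.
Chaining downward from z reaches: m, y, n.
Strictly between s and z are those in both lists: n — 1 element.

1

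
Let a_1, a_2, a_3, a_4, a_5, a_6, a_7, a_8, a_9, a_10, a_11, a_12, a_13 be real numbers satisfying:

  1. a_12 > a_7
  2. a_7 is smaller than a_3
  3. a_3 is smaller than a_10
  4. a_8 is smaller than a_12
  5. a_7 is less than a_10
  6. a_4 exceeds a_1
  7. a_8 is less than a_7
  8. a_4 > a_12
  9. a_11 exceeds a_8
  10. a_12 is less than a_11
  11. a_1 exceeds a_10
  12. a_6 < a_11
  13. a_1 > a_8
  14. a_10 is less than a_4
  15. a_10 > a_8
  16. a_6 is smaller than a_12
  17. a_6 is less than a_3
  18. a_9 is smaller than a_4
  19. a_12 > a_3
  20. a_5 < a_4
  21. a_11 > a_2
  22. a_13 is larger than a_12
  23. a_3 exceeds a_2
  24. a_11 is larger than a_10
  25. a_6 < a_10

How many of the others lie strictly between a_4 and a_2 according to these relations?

Chaining upward from a_2 reaches: a_3, a_10, a_12, a_13, a_1, a_11.
Chaining downward from a_4 reaches: a_6, a_5, a_8, a_7, a_9, a_3, a_10, a_12, a_1.
Strictly between a_2 and a_4 are those in both lists: a_3, a_10, a_12, a_1 — 4 elements.

4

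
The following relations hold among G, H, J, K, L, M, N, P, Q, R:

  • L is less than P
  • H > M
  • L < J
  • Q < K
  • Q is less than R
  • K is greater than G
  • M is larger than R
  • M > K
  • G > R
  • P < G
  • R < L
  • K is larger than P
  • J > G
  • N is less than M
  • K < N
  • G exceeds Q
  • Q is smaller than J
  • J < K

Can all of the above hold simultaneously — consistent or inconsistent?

consistent

The single ordering Q < R < L < P < G < J < K < N < M < H satisfies every listed relation, so no contradiction arises.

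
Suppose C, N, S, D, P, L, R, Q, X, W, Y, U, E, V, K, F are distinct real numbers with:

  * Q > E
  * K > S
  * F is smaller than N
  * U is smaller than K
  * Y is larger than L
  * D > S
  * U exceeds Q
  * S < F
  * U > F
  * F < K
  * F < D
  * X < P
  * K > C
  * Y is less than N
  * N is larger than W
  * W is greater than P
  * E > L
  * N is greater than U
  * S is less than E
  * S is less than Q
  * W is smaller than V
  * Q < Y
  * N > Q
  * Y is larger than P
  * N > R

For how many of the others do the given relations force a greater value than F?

From F the given relations immediately reach U, K, D, N.
Nothing else is reachable above F; 4 in all.

4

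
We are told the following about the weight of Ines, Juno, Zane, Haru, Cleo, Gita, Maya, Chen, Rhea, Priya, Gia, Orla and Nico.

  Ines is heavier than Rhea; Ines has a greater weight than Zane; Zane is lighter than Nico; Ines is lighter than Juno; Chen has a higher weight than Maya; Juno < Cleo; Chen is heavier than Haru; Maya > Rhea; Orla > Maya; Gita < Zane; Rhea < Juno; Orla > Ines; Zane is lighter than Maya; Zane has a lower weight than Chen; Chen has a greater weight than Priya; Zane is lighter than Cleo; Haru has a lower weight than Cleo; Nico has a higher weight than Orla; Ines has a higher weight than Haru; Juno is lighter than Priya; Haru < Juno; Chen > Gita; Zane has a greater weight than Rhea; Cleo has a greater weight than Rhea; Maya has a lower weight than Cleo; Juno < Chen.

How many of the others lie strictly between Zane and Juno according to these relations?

1

Chaining upward from Zane reaches: Ines, Maya, Orla, Cleo, Priya, Chen, Nico.
Chaining downward from Juno reaches: Rhea, Gita, Haru, Ines.
Strictly between Zane and Juno are those in both lists: Ines — 1 element.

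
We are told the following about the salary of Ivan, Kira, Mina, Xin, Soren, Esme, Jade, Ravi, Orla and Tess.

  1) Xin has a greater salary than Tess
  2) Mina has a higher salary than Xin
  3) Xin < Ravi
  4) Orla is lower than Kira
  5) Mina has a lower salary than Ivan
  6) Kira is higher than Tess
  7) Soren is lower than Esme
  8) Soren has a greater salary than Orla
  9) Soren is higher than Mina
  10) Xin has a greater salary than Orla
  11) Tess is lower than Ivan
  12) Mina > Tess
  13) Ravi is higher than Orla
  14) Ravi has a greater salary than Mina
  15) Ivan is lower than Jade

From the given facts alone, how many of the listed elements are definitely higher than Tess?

8

Directly above Tess: Xin, Mina, Ivan, Kira.
One step further: Jade, Soren, Ravi (7 so far).
One step further: Esme (8 so far).
Nothing else is reachable above Tess; 8 in all.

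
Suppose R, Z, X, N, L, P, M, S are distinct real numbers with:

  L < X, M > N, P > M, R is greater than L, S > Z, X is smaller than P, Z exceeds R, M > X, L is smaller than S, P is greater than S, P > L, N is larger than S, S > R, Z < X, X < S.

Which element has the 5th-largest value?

The consecutive relations fix a unique order: L < R < Z < X < S < N < M < P.
Counting 5 from the largest end gives X.

X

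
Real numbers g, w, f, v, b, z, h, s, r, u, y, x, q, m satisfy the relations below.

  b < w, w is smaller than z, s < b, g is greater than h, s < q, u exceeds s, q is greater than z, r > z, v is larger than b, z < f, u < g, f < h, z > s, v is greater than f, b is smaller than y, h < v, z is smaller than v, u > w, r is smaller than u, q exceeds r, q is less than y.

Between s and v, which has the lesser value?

s

The relevant relations are s < b; b < w; w < z; z < f; f < v.
Chaining these gives s < b < w < z < f < v.
So s < v; s is the smaller of the two.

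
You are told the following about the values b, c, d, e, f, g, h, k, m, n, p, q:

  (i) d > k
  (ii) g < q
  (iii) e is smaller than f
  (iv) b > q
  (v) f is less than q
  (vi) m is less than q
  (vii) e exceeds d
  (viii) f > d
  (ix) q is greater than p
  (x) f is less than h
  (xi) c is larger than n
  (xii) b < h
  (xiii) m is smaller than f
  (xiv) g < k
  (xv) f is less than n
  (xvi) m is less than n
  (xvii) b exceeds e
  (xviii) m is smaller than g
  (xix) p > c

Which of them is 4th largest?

p

The consecutive relations fix a unique order: m < g < k < d < e < f < n < c < p < q < b < h.
The 4th largest is p.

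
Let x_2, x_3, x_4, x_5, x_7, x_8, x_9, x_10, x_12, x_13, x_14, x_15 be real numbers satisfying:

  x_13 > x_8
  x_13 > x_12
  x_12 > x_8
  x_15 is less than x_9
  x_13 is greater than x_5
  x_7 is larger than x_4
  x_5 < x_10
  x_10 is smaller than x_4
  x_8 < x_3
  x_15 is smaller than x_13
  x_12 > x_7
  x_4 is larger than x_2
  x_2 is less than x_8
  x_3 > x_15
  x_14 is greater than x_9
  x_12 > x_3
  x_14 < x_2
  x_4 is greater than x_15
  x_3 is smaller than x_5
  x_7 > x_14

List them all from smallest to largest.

x_15 < x_9 < x_14 < x_2 < x_8 < x_3 < x_5 < x_10 < x_4 < x_7 < x_12 < x_13

Each adjacent pair is fixed by a given relation: x_15 < x_9; x_9 < x_14; x_14 < x_2; x_2 < x_8; x_8 < x_3; x_3 < x_5; x_5 < x_10; x_10 < x_4; x_4 < x_7; x_7 < x_12; x_12 < x_13. Chaining them end to end gives the full order.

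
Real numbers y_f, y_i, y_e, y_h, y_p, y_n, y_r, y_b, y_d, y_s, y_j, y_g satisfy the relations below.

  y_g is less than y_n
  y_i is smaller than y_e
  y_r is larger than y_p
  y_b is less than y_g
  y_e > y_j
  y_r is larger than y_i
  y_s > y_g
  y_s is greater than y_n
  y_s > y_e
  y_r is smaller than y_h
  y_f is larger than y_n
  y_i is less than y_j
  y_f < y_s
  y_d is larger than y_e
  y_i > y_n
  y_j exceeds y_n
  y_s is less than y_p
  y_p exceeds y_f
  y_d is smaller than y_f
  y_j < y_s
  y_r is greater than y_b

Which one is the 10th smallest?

y_p

Chaining the given pairs: y_b < y_g < y_n < y_i < y_j < y_e < y_d < y_f < y_s < y_p < y_r < y_h.
Counting 10 from the smallest end gives y_p.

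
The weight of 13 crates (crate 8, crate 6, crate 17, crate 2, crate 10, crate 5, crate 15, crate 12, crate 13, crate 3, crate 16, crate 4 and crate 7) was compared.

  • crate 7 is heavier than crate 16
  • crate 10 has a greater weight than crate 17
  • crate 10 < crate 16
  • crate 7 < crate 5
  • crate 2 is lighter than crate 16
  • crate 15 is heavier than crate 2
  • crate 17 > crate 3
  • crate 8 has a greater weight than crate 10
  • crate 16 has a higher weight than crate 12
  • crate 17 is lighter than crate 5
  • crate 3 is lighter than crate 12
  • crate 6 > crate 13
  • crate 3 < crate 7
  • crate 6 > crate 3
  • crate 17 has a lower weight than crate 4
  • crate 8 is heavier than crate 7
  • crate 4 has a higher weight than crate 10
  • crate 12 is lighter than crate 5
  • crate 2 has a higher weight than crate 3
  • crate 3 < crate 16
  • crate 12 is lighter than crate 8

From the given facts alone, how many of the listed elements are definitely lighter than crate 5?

Directly below crate 5: crate 17, crate 12, crate 7.
One step further: crate 3, crate 16 (5 so far).
One step further: crate 10, crate 2 (7 so far).
No other element is forced below crate 5 by the given relations, so the count is 7.

7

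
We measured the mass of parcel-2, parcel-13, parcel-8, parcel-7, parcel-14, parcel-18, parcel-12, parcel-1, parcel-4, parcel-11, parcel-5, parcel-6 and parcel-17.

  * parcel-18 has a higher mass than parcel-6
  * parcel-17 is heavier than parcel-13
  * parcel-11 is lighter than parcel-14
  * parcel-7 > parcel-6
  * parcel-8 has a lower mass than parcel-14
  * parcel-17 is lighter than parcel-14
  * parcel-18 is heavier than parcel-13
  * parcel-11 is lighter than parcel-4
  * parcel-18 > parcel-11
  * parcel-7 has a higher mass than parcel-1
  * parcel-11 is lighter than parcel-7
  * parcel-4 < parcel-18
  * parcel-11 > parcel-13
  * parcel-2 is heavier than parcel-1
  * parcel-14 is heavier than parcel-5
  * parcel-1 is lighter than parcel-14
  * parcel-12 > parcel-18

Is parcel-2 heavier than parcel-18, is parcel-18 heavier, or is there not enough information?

undetermined

Following every chain through parcel-18: above parcel-18 we get parcel-12; below parcel-18 we get parcel-6, parcel-13, parcel-11, parcel-4.
parcel-2 is not reached, and no chain runs the other way from parcel-2 to parcel-18.
So the given relations leave the order of parcel-18 and parcel-2 undetermined.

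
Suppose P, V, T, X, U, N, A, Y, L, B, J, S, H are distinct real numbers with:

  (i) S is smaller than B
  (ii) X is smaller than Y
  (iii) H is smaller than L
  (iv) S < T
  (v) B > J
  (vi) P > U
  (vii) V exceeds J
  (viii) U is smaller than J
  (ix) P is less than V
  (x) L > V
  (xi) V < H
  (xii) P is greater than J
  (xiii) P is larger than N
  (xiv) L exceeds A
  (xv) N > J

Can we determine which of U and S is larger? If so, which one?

Following every chain through U: above U we get J, N, P, V, B, H, L.
S is not reached, and no chain runs the other way from S to U.
So the given relations leave the order of U and S undetermined.

undetermined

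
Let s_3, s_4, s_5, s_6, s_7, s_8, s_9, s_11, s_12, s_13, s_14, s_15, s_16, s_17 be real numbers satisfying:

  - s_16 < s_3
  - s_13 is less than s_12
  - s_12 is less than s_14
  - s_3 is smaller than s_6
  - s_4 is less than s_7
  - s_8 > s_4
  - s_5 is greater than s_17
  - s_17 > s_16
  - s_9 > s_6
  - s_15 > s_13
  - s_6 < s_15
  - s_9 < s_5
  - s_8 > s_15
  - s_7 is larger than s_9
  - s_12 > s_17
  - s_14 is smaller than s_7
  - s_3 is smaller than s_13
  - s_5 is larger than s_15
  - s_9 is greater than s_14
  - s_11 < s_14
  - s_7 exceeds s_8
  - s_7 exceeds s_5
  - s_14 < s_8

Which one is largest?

s_7

s_16 is not greatest since s_16 < s_3; s_11 is not greatest since s_11 < s_14; s_3 is not greatest since s_3 < s_13; s_17 is not greatest since s_17 < s_5; s_13 is not greatest since s_13 < s_12; s_4 is not greatest since s_4 < s_7; s_6 is not greatest since s_6 < s_15; s_15 is not greatest since s_15 < s_5; s_12 is not greatest since s_12 < s_14; s_14 is not greatest since s_14 < s_8; s_9 is not greatest since s_9 < s_5; s_8 is not greatest since s_8 < s_7; s_5 is not greatest since s_5 < s_7.
Only s_7 has nothing above it, so s_7 is the largest.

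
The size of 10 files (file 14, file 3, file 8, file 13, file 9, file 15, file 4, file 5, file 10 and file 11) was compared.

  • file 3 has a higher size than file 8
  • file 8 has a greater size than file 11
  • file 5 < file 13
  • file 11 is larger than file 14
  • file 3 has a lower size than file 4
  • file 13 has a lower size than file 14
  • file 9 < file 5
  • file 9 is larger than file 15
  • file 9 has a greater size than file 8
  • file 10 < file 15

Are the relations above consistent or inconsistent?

We have file 8 < file 9 stated directly, yet also file 9 < file 5 < file 13 < file 14 < file 11 < file 8 by chaining the others — so file 9 < file 8. Contradiction.

inconsistent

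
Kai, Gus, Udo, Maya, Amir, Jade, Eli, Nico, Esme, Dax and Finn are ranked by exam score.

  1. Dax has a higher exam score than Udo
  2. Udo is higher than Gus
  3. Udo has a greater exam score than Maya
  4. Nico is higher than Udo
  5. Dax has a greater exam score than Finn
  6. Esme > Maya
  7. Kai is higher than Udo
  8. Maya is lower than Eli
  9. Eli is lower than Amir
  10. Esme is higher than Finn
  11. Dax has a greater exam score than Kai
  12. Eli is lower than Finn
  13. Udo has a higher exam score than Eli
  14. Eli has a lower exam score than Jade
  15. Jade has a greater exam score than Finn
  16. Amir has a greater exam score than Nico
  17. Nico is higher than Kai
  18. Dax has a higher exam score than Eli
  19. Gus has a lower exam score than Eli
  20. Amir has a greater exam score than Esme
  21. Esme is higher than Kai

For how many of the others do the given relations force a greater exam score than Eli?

From Eli the given relations immediately reach Finn, Udo, Jade, Dax, Amir.
From those, Kai, Esme, Nico — 8 in total.
Nothing else is reachable above Eli; 8 in all.

8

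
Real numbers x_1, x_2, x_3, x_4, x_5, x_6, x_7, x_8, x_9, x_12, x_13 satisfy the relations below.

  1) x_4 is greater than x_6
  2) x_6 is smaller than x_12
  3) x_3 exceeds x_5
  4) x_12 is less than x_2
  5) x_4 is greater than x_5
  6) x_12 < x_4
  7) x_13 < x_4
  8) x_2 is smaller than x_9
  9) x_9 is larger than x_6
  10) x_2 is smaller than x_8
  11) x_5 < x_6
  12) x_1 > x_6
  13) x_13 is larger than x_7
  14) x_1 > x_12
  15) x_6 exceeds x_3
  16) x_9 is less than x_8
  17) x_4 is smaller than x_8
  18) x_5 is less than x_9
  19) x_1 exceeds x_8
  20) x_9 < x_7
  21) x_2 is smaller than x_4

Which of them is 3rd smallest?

Chaining the given pairs: x_5 < x_3 < x_6 < x_12 < x_2 < x_9 < x_7 < x_13 < x_4 < x_8 < x_1.
The 3rd smallest is x_6.

x_6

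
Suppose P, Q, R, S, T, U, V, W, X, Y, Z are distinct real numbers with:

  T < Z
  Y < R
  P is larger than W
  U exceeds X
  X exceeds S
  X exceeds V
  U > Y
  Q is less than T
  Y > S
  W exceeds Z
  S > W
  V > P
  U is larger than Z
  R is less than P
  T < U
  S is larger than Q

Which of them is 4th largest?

P

The consecutive relations fix a unique order: Q < T < Z < W < S < Y < R < P < V < X < U.
Counting 4 from the largest end gives P.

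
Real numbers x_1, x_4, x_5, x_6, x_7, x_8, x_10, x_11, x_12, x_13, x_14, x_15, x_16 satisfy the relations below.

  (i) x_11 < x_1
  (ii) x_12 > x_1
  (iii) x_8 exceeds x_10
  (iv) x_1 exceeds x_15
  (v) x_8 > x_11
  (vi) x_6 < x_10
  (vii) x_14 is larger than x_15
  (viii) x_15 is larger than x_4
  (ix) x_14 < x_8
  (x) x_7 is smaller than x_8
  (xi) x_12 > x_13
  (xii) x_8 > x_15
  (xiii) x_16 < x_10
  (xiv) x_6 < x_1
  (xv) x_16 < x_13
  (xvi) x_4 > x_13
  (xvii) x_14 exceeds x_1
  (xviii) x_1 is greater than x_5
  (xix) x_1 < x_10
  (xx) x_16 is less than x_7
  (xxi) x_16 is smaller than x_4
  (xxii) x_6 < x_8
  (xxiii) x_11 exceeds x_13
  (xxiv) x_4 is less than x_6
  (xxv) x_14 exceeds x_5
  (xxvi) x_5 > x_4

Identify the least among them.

Chaining upward from x_16: directly above it, x_7, x_13, x_4, x_10; then x_5, x_6, x_11, x_15, x_12, x_8; then x_1, x_14.
That covers every other element, and nothing is given below x_16, so x_16 is the least.

x_16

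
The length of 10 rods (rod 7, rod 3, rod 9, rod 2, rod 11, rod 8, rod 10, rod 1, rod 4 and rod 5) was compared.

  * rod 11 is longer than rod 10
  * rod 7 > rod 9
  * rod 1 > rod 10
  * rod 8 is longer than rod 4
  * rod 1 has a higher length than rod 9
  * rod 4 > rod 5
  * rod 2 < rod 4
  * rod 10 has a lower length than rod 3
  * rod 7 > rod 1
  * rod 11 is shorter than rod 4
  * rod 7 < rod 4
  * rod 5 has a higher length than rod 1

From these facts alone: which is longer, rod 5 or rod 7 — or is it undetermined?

Following every chain through rod 5: above rod 5 we get rod 4, rod 8; below rod 5 we get rod 9, rod 10, rod 1.
rod 7 is not reached, and no chain runs the other way from rod 7 to rod 5.
So the given relations leave the order of rod 5 and rod 7 undetermined.

undetermined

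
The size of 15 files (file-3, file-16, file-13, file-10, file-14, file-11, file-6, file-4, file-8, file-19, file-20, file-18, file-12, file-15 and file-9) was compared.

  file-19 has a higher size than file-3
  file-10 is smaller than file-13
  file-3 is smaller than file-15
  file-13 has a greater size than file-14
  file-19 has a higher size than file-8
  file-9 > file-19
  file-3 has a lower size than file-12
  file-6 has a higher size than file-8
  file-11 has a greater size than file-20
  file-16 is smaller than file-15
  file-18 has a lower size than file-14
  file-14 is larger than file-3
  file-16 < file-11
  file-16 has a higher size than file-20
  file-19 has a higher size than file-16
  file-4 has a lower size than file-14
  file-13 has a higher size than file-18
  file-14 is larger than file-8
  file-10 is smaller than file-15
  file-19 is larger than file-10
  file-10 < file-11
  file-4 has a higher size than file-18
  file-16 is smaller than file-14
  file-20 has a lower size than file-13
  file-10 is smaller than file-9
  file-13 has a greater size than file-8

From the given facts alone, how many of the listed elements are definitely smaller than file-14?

6

Directly below file-14: file-18, file-3, file-8, file-16, file-4.
One step further: file-20 (6 so far).
No other element is forced below file-14 by the given relations, so the count is 6.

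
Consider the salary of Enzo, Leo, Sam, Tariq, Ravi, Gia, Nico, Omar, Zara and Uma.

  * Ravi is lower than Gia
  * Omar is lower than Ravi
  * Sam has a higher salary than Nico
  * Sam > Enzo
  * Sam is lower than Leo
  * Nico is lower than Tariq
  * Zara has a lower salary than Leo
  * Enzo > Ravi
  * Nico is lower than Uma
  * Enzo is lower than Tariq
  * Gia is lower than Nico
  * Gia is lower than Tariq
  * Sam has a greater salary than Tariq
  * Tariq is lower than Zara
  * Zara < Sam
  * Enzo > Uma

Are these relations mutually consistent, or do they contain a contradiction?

consistent

Every relation is compatible with Omar < Ravi < Gia < Nico < Uma < Enzo < Tariq < Zara < Sam < Leo; the set is consistent.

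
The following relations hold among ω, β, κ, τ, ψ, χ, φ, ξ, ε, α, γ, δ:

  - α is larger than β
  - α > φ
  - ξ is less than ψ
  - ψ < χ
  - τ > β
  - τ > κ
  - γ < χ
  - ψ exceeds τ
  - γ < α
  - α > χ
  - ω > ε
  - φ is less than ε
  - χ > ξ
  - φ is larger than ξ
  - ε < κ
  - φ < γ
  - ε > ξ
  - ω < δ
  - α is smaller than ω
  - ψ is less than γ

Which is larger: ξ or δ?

Link the given pairs in sequence: ξ < φ; φ < ε; ε < κ; κ < τ; τ < ψ; ψ < γ; γ < χ; χ < α; α < ω; ω < δ.
Together: ξ < φ < ε < κ < τ < ψ < γ < χ < α < ω < δ.
So ξ < δ; δ is the larger of the two.

δ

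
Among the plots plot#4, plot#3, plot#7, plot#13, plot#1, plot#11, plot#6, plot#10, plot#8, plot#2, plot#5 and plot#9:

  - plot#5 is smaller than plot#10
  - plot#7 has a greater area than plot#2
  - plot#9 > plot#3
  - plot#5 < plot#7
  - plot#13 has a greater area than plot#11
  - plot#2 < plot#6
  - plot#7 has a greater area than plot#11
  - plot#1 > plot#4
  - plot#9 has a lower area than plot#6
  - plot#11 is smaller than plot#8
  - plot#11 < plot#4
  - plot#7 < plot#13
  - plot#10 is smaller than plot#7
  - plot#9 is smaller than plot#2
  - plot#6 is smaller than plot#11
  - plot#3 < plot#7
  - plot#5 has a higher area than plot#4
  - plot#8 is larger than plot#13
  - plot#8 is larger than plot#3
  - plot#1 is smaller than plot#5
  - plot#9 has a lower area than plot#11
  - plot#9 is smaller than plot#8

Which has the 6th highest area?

The consecutive relations fix a unique order: plot#3 < plot#9 < plot#2 < plot#6 < plot#11 < plot#4 < plot#1 < plot#5 < plot#10 < plot#7 < plot#13 < plot#8.
Counting 6 from the largest end gives plot#1.

plot#1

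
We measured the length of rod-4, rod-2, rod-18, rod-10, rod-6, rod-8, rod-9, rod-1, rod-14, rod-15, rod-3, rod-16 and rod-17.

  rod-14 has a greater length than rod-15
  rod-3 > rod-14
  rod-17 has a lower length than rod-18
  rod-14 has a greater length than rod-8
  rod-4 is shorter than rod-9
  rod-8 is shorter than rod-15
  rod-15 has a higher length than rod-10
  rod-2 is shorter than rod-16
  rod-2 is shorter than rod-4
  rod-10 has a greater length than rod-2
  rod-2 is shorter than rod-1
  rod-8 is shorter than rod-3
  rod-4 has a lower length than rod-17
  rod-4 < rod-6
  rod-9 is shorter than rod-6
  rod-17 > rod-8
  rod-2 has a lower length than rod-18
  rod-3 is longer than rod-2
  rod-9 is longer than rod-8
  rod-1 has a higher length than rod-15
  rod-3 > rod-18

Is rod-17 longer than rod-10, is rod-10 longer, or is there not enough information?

Following every chain through rod-10: above rod-10 we get rod-15, rod-1, rod-14, rod-3; below rod-10 we get rod-2.
rod-17 is not reached, and no chain runs the other way from rod-17 to rod-10.
So the given relations leave the order of rod-10 and rod-17 undetermined.

undetermined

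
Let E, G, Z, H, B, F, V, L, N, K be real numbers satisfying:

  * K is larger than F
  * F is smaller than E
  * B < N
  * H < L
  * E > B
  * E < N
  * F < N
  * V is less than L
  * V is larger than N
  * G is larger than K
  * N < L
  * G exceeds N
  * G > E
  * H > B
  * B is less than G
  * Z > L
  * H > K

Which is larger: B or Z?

B < E and E < N give B < N.
Then N < V extends the chain to V.
Then V < L extends the chain to L.
Then L < Z extends the chain to Z.
So B < Z; Z is the larger of the two.

Z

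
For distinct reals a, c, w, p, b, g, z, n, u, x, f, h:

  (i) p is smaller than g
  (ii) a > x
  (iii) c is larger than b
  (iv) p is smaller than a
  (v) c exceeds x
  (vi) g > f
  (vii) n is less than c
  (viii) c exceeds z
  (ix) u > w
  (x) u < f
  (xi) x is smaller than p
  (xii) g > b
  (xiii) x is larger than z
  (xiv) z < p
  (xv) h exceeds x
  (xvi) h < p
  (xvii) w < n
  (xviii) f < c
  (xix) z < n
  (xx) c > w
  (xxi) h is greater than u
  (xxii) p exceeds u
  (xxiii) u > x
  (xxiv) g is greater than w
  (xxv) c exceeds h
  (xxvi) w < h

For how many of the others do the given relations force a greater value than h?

From h the given relations immediately reach p, c.
From those, a, g — 4 in total.
No other element is forced above h by the given relations, so the count is 4.

4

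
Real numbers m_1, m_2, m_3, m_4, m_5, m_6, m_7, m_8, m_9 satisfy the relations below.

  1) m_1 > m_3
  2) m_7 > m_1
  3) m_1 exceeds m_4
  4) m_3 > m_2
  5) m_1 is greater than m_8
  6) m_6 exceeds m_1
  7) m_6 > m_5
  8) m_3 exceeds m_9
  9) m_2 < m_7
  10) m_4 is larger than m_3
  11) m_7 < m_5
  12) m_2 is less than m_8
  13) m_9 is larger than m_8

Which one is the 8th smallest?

The consecutive relations fix a unique order: m_2 < m_8 < m_9 < m_3 < m_4 < m_1 < m_7 < m_5 < m_6.
Counting 8 from the smallest end gives m_5.

m_5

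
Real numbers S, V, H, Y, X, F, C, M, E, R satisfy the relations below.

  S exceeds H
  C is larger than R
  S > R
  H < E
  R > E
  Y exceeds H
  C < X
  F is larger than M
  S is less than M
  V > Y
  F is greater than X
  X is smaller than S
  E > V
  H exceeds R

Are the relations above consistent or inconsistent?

Chaining the given relations yields H < Y < V < E < R, so H < R. But one relation states R < H. These cannot both hold.

inconsistent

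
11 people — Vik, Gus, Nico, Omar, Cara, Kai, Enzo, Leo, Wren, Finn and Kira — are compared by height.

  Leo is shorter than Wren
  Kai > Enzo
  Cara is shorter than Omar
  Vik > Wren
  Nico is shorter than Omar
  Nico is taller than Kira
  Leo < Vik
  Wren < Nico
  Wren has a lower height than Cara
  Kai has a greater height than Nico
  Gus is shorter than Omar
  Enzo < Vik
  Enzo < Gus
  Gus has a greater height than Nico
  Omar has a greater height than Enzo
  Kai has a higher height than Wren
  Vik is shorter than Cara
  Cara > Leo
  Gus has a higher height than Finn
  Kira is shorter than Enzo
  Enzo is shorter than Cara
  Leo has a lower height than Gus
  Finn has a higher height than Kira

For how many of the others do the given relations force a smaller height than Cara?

5

Directly below Cara: Enzo, Leo, Wren, Vik.
One step further: Kira (5 so far).
Nothing else is reachable below Cara; 5 in all.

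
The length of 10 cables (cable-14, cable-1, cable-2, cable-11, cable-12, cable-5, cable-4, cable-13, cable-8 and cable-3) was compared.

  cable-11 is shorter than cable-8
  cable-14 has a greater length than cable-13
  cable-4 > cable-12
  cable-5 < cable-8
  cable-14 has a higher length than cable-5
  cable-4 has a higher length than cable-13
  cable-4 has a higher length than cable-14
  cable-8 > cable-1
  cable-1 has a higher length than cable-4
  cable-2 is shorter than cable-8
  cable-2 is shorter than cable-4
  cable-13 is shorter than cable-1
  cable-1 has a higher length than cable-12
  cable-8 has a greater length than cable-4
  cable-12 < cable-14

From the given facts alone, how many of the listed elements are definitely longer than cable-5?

The elements the relations force above cable-5 are cable-14, cable-4, cable-1, cable-8 — no chain reaches any other.
That is 4.

4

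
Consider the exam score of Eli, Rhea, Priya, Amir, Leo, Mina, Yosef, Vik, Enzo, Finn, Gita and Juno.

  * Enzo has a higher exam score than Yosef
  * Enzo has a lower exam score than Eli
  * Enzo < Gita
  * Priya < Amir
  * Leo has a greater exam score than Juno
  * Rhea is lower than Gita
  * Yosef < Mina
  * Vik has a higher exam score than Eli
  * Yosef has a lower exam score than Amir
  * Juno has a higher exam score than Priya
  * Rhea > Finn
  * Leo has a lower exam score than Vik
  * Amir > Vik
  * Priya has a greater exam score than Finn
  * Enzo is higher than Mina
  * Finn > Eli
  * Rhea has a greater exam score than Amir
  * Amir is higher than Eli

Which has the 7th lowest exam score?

Piecing the relations together gives one ordering: Yosef < Mina < Enzo < Eli < Finn < Priya < Juno < Leo < Vik < Amir < Rhea < Gita.
Counting 7 from the smallest end gives Juno.

Juno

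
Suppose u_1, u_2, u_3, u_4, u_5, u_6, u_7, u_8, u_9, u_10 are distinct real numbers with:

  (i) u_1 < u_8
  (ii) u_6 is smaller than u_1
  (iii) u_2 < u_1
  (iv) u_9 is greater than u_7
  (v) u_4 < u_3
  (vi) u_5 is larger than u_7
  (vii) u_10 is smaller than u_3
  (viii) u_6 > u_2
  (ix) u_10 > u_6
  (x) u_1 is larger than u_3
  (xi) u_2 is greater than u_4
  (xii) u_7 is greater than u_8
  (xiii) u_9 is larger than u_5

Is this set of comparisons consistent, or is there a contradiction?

consistent

Every relation is compatible with u_4 < u_2 < u_6 < u_10 < u_3 < u_1 < u_8 < u_7 < u_5 < u_9; the set is consistent.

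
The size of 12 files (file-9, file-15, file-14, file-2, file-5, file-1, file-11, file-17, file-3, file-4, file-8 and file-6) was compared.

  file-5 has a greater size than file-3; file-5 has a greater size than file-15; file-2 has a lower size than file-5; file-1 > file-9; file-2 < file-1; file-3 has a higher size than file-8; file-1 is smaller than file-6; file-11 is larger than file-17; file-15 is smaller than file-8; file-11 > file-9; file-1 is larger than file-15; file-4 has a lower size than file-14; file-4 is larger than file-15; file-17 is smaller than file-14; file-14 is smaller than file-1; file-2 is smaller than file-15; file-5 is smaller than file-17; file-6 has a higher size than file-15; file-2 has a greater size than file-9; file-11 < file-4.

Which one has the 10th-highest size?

file-15

Chaining the given pairs: file-9 < file-2 < file-15 < file-8 < file-3 < file-5 < file-17 < file-11 < file-4 < file-14 < file-1 < file-6.
The 10th largest is file-15.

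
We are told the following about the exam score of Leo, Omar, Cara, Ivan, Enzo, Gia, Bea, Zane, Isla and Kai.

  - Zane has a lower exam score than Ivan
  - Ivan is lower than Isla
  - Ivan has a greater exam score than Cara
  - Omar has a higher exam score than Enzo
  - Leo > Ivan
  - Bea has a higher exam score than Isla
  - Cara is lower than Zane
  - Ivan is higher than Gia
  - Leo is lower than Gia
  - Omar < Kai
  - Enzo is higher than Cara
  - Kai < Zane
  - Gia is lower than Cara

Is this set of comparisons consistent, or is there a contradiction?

We have Ivan < Leo stated directly, yet also Leo < Gia < Cara < Enzo < Omar < Kai < Zane < Ivan by chaining the others — so Leo < Ivan. Contradiction.

inconsistent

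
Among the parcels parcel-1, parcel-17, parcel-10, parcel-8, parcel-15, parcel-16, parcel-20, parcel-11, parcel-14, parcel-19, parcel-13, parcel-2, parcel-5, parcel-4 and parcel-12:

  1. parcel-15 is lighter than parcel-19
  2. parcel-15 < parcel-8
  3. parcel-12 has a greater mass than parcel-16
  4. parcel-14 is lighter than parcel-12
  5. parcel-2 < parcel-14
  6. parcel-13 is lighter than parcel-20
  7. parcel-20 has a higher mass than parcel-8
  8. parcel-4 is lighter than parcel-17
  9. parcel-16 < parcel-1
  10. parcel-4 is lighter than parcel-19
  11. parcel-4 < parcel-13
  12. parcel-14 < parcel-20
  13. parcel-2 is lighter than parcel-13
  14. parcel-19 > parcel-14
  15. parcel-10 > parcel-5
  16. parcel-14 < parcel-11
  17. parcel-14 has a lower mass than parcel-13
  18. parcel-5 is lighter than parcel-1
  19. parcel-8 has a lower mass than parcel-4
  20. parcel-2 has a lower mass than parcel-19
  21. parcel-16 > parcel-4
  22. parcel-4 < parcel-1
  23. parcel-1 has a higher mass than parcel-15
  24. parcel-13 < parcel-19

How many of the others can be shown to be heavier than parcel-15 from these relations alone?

The elements the relations force above parcel-15 are parcel-8, parcel-4, parcel-13, parcel-20, parcel-16, parcel-17, parcel-19, parcel-12, parcel-1 — no chain reaches any other.
That is 9.

9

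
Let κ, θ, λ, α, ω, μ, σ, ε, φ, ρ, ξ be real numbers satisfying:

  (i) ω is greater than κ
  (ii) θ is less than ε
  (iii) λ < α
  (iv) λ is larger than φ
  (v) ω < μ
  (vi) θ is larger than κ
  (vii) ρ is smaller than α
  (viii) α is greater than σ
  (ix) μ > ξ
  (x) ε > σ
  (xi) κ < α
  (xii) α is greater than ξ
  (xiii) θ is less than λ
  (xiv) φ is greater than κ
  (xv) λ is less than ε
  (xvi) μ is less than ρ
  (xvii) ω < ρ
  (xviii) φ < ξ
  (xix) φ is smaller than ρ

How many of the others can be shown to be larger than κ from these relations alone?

9

The elements the relations force above κ are ω, φ, ξ, θ, λ, μ, ρ, ε, α — no chain reaches any other.
That is 9.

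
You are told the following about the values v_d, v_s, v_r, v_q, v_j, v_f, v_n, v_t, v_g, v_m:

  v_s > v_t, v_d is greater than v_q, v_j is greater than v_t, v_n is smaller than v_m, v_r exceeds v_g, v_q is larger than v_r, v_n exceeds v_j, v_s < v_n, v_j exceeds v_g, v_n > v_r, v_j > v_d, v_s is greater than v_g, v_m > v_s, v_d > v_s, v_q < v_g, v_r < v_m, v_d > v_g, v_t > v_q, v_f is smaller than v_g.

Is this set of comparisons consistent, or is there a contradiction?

Chaining the given relations yields v_g < v_r < v_q, so v_g < v_q. But one relation states v_q < v_g. These cannot both hold.

inconsistent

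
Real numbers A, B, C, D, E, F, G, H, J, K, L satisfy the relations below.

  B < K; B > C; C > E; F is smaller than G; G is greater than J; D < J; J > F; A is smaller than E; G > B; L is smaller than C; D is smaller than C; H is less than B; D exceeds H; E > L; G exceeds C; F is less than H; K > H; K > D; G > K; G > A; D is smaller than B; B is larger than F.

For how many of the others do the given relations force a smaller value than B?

From B the given relations immediately reach F, H, D, C.
From those, L, E — 6 in total.
From those, A — 7 in total.
Nothing else is reachable below B; 7 in all.

7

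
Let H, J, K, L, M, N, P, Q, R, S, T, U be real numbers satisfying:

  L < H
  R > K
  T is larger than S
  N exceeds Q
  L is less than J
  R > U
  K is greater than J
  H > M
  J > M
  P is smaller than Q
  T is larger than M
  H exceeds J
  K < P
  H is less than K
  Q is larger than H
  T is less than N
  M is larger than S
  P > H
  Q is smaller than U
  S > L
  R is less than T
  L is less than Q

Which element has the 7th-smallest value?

P

Piecing the relations together gives one ordering: L < S < M < J < H < K < P < Q < U < R < T < N.
The 7th smallest is P.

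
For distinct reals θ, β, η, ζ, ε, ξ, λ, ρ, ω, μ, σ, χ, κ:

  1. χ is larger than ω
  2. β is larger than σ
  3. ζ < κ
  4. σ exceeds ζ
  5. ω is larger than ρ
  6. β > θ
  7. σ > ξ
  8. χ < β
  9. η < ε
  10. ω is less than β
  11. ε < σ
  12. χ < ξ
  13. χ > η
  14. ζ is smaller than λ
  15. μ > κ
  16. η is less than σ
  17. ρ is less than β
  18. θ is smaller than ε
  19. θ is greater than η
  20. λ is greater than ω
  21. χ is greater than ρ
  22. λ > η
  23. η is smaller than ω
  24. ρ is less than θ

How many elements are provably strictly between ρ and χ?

Chaining upward from ρ reaches: θ, ε, ω, λ, ξ, σ, β.
Chaining downward from χ reaches: η, ω.
Strictly between ρ and χ are those in both lists: ω — 1 element.

1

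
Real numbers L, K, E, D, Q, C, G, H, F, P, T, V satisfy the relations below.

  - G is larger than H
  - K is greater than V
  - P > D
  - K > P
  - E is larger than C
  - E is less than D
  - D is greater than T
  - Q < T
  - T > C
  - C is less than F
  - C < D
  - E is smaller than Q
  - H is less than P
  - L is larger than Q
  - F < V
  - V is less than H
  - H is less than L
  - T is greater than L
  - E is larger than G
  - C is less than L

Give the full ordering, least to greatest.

C < F < V < H < G < E < Q < L < T < D < P < K

Nothing is placed below C, so it is least; from there C < F; F < V; V < H; H < G; G < E; E < Q; Q < L; L < T; T < D; D < P; P < K, each given directly.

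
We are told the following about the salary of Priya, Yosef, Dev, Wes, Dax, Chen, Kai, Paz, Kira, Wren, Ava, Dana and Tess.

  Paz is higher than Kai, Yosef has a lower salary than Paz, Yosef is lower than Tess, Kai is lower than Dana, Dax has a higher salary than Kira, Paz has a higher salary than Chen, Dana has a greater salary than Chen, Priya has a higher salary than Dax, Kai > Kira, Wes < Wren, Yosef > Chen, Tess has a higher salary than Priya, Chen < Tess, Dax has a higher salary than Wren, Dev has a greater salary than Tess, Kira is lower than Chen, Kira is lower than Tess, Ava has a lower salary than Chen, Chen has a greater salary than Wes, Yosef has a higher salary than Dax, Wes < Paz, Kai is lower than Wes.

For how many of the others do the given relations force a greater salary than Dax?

5

Directly above Dax: Yosef, Priya.
One step further: Paz, Tess (4 so far).
One step further: Dev (5 so far).
No other element is forced above Dax by the given relations, so the count is 5.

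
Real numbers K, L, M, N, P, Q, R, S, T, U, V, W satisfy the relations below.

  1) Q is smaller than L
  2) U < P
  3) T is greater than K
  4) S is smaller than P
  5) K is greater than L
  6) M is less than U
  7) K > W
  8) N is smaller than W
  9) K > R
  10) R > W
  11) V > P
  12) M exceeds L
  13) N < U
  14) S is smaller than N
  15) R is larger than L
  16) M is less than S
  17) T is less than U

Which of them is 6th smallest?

W

The consecutive relations fix a unique order: Q < L < M < S < N < W < R < K < T < U < P < V.
The 6th smallest is W.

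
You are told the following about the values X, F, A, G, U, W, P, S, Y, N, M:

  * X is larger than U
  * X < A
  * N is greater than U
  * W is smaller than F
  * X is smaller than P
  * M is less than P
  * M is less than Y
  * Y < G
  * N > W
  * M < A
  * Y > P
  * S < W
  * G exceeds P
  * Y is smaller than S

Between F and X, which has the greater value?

Link the given pairs in sequence: X < P; P < Y; Y < S; S < W; W < F.
Together: X < P < Y < S < W < F.
So X < F; F is the larger of the two.

F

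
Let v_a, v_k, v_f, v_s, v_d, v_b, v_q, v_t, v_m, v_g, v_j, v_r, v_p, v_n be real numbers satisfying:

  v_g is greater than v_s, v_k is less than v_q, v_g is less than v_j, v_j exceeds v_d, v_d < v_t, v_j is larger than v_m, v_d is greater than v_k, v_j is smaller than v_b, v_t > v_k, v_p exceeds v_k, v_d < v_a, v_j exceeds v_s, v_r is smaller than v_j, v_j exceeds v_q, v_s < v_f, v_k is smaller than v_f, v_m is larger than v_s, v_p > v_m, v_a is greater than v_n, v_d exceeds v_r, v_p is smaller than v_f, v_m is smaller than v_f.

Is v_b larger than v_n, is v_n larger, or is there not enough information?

Following every chain through v_n: above v_n we get v_a.
v_b is not reached, and no chain runs the other way from v_b to v_n.
So the given relations leave the order of v_n and v_b undetermined.

undetermined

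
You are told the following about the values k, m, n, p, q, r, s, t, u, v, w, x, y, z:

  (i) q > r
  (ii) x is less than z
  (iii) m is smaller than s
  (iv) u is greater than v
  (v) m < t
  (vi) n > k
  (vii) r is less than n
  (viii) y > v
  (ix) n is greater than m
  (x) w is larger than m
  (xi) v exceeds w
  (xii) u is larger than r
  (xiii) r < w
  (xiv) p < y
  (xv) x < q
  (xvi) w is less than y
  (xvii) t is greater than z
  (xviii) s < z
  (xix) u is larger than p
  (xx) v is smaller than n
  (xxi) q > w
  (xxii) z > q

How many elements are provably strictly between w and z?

1

The relations place w below z. An element lies strictly between them when it is forced above w and also forced below z.
Above w: {v, q, y, n, u, t}. Below z: {r, m, x, s, q}.
Intersection: {q} — 1.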